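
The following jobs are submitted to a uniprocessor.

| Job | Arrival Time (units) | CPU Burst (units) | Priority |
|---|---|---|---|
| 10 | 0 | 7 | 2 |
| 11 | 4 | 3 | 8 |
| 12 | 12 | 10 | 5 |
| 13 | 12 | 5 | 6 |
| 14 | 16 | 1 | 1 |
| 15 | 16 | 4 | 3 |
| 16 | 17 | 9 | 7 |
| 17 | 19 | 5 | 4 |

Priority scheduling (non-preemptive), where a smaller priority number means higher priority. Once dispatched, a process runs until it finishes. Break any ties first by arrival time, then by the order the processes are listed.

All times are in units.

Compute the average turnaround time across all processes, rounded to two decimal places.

Timeline: | 10 0-7 | 11 7-10 | idle 10-12 | 12 12-22 | 14 22-23 | 15 23-27 | 17 27-32 | 13 32-37 | 16 37-46 |
Completion: 10=7  11=10  12=22  13=37  14=23  15=27  16=46  17=32
Turnaround (C−A): 10=7  11=6  12=10  13=25  14=7  15=11  16=29  17=13
Turnaround times: 10=7, 11=6, 12=10, 13=25, 14=7, 15=11, 16=29, 17=13
Average turnaround = (7+6+10+25+7+11+29+13) / 8 = 108/8 = 13.50

13.50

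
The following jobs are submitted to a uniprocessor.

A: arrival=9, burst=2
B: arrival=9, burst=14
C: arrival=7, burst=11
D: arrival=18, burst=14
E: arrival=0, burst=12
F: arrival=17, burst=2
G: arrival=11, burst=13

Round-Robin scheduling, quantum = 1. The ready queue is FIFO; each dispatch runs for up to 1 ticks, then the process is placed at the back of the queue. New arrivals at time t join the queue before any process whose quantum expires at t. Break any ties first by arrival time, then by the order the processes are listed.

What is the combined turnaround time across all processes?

250

Schedule: | E 0-7 | C 7-8 | E 8-9 | C 9-10 | A 10-11 | B 11-12 | E 12-13 | C 13-14 | G 14-15 | A 15-16 | B 16-17 | E 17-18 | C 18-19 | G 19-20 | F 20-21 | B 21-22 | D 22-23 | E 23-24 | C 24-25 | G 25-26 | F 26-27 | B 27-28 | D 28-29 | E 29-30 | C 30-31 | G 31-32 | B 32-33 | D 33-34 | C 34-35 | G 35-36 | B 36-37 | D 37-38 | C 38-39 | G 39-40 | B 40-41 | D 41-42 | C 42-43 | G 43-44 | B 44-45 | D 45-46 | C 46-47 | G 47-48 | B 48-49 | D 49-50 | C 50-51 | G 51-52 | B 52-53 | D 53-54 | G 54-55 | B 55-56 | D 56-57 | G 57-58 | B 58-59 | D 59-60 | G 60-61 | B 61-62 | D 62-63 | G 63-64 | B 64-65 | D 65-68 |
Completion: A=16  B=65  C=51  D=68  E=30  F=27  G=64
Turnaround = completion − arrival: A=7, B=56, C=44, D=50, E=30, F=10, G=53
Total turnaround = 7 + 56 + 44 + 50 + 30 + 10 + 53 = 250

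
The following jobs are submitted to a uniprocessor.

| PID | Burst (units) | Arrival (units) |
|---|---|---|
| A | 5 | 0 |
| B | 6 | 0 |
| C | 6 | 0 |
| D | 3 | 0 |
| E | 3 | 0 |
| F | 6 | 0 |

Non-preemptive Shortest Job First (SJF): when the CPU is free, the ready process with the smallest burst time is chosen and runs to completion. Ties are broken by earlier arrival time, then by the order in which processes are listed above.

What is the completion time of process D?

3

Schedule: | D 0-3 | E 3-6 | A 6-11 | B 11-17 | C 17-23 | F 23-29 |
Completion: A=11  B=17  C=23  D=3  E=6  F=29
Turnaround (C−A): A=11  B=17  C=23  D=3  E=6  F=29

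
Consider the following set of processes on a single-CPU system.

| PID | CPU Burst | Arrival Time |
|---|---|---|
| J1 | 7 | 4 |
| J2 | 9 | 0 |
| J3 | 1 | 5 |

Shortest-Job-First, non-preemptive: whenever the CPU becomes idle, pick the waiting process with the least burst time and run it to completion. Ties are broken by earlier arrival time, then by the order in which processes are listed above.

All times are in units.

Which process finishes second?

Gantt: | J2 0-9 | J3 9-10 | J1 10-17 |
Completion: J1=17  J2=9  J3=10
Turnaround (C−A): J1=13  J2=9  J3=5
Finish order: J2 → J3 → J1

J3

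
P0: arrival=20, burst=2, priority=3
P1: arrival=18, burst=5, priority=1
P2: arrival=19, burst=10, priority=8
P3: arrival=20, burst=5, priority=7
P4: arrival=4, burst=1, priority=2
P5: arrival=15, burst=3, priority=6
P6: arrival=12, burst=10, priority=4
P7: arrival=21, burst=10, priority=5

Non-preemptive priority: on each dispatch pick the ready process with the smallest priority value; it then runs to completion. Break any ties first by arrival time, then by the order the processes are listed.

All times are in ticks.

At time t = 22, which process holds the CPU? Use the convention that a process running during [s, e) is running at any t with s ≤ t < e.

Timeline: | idle 0-4 | P4 4-5 | idle 5-12 | P6 12-22 | P1 22-27 | P0 27-29 | P7 29-39 | P5 39-42 | P3 42-47 | P2 47-57 |
Completion: P0=29  P1=27  P2=57  P3=47  P4=5  P5=42  P6=22  P7=39
Turnaround (C−A): P0=9  P1=9  P2=38  P3=27  P4=1  P5=27  P6=10  P7=18

P1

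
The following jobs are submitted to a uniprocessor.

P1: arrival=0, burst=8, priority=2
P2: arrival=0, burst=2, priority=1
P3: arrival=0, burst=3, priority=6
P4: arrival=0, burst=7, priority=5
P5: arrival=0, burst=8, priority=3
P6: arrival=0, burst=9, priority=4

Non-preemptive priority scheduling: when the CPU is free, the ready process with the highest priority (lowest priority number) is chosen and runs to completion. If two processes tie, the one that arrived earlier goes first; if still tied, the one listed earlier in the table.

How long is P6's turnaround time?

Timeline: | P2 0-2 | P1 2-10 | P5 10-18 | P6 18-27 | P4 27-34 | P3 34-37 |
Completion: P1=10  P2=2  P3=37  P4=34  P5=18  P6=27
Turnaround(P6) = completion − arrival = 27 − 0 = 27

27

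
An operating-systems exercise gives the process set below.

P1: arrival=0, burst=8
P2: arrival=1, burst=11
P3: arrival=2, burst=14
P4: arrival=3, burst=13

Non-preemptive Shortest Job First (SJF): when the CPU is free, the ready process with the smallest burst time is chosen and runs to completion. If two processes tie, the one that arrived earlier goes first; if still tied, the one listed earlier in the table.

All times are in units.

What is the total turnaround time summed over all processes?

99

Gantt: | P1 0-8 | P2 8-19 | P4 19-32 | P3 32-46 |
Completion: P1=8  P2=19  P3=46  P4=32
Turnaround = completion − arrival: P1=8, P2=18, P3=44, P4=29
Total turnaround = 8 + 18 + 44 + 29 = 99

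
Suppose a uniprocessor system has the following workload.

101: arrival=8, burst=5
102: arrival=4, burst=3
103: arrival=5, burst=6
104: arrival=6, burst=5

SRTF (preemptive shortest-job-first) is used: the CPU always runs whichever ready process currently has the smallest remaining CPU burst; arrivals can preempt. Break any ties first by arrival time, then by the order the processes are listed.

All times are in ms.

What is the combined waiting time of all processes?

Timeline: | idle 0-4 | 102 4-7 | 104 7-12 | 101 12-17 | 103 17-23 |
Completion: 101=17  102=7  103=23  104=12
Turnaround (C−A): 101=9  102=3  103=18  104=6
Waiting = turnaround − burst: 101=4, 102=0, 103=12, 104=1
Total waiting = 4 + 0 + 12 + 1 = 17

17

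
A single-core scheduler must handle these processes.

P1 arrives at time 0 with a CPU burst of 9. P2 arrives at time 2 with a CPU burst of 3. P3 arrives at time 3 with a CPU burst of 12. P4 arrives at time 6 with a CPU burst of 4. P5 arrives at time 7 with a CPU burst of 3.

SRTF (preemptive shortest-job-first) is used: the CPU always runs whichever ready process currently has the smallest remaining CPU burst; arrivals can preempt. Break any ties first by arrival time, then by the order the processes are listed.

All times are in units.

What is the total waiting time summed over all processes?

29

Gantt: | P1 0-2 | P2 2-5 | P1 5-6 | P4 6-10 | P5 10-13 | P1 13-19 | P3 19-31 |
Completion: P1=19  P2=5  P3=31  P4=10  P5=13
Turnaround (C−A): P1=19  P2=3  P3=28  P4=4  P5=6
Waiting = turnaround − burst: P1=10, P2=0, P3=16, P4=0, P5=3
Total waiting = 10 + 0 + 16 + 0 + 3 = 29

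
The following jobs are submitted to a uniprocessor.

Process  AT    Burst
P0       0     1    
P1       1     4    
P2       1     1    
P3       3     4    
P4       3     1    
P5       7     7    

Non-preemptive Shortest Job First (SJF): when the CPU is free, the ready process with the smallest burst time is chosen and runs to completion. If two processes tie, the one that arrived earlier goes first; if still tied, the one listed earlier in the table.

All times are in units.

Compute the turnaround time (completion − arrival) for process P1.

Timeline: | P0 0-1 | P2 1-2 | P1 2-6 | P4 6-7 | P3 7-11 | P5 11-18 |
Completion: P0=1  P1=6  P2=2  P3=11  P4=7  P5=18
Turnaround(P1) = completion − arrival = 6 − 1 = 5

5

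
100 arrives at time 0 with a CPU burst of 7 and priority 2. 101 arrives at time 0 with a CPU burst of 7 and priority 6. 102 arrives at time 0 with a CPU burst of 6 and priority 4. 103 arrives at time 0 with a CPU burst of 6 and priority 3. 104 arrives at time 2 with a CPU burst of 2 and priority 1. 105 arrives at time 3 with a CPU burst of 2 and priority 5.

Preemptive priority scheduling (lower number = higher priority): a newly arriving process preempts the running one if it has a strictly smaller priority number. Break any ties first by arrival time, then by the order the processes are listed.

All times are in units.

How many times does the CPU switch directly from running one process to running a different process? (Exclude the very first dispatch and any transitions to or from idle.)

Schedule: | 100 0-2 | 104 2-4 | 100 4-9 | 103 9-15 | 102 15-21 | 105 21-23 | 101 23-30 |
Completion: 100=9  101=30  102=21  103=15  104=4  105=23

6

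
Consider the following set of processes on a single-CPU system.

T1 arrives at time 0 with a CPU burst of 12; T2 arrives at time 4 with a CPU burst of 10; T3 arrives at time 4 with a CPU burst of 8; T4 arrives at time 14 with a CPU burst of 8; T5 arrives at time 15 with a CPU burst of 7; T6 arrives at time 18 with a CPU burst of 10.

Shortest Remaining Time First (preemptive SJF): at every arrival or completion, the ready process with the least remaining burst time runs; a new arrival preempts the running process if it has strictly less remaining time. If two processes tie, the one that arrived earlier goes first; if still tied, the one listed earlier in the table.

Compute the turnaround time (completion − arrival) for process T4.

21

Schedule: | T1 0-12 | T3 12-20 | T5 20-27 | T4 27-35 | T2 35-45 | T6 45-55 |
Completion: T1=12  T2=45  T3=20  T4=35  T5=27  T6=55
Turnaround (C−A): T1=12  T2=41  T3=16  T4=21  T5=12  T6=37
Turnaround(T4) = completion − arrival = 35 − 14 = 21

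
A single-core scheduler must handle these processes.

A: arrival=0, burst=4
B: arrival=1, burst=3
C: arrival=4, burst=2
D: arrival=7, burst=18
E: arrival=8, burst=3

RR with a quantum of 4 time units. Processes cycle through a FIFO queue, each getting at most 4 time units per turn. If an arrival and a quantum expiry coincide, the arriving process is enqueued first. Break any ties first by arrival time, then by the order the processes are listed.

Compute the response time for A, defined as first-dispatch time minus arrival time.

Gantt: | A 0-4 | B 4-7 | C 7-9 | D 9-13 | E 13-16 | D 16-30 |
Completion: A=4  B=7  C=9  D=30  E=16
Response(A) = first start − arrival = 0 − 0 = 0

0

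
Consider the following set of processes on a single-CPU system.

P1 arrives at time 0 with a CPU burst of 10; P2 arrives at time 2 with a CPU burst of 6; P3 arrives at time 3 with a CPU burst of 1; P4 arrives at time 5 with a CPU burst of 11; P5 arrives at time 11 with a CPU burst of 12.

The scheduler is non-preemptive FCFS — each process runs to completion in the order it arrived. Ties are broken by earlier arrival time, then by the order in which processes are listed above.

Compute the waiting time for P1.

Timeline: | P1 0-10 | P2 10-16 | P3 16-17 | P4 17-28 | P5 28-40 |
Completion: P1=10  P2=16  P3=17  P4=28  P5=40
Waiting(P1) = turnaround − burst = 10 − 10 = 0

0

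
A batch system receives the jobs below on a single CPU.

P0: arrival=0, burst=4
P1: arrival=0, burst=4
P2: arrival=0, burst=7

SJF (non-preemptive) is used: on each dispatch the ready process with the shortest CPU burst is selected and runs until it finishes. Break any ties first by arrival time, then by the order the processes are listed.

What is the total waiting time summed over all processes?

Gantt: | P0 0-4 | P1 4-8 | P2 8-15 |
Completion: P0=4  P1=8  P2=15
Waiting = turnaround − burst: P0=0, P1=4, P2=8
Total waiting = 0 + 4 + 8 = 12

12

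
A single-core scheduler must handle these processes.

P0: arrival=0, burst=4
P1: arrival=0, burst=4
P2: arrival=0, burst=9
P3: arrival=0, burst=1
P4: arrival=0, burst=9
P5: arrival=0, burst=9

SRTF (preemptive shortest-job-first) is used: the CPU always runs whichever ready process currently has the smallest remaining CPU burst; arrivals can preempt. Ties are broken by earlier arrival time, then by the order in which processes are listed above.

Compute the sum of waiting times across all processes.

Gantt: | P3 0-1 | P0 1-5 | P1 5-9 | P2 9-18 | P4 18-27 | P5 27-36 |
Completion: P0=5  P1=9  P2=18  P3=1  P4=27  P5=36
Turnaround (C−A): P0=5  P1=9  P2=18  P3=1  P4=27  P5=36
Waiting = turnaround − burst: P0=1, P1=5, P2=9, P3=0, P4=18, P5=27
Total waiting = 1 + 5 + 9 + 0 + 18 + 27 = 60

60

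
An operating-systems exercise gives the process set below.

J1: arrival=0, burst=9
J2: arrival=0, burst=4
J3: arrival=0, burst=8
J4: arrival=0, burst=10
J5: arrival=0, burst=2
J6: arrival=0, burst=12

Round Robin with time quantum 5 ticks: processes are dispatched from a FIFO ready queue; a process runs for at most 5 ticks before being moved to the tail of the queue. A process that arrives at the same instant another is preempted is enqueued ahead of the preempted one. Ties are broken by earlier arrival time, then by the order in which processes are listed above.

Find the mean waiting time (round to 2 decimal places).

Schedule: | J1 0-5 | J2 5-9 | J3 9-14 | J4 14-19 | J5 19-21 | J6 21-26 | J1 26-30 | J3 30-33 | J4 33-38 | J6 38-45 |
Completion: J1=30  J2=9  J3=33  J4=38  J5=21  J6=45
Turnaround (C−A): J1=30  J2=9  J3=33  J4=38  J5=21  J6=45
Waiting times: J1=21, J2=5, J3=25, J4=28, J5=19, J6=33
Average waiting = (21+5+25+28+19+33) / 6 = 131/6 = 21.83

21.83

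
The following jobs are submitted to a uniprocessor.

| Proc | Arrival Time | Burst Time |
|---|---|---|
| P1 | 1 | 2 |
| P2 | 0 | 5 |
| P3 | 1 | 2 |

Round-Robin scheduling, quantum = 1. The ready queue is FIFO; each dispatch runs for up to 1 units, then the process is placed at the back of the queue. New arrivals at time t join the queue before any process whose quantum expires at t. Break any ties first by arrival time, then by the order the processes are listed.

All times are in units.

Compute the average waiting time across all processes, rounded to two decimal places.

Timeline: | P2 0-1 | P1 1-2 | P3 2-3 | P2 3-4 | P1 4-5 | P3 5-6 | P2 6-9 |
Completion: P1=5  P2=9  P3=6
Waiting times: P1=2, P2=4, P3=3
Average waiting = (2+4+3) / 3 = 9/3 = 3.00

3.00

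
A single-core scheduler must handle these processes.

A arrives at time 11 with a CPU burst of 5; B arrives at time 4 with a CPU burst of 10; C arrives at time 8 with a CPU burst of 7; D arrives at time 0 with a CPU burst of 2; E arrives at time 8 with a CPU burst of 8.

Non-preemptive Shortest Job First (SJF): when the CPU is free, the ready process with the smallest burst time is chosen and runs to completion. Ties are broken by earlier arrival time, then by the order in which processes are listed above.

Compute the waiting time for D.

0

Gantt: | D 0-2 | idle 2-4 | B 4-14 | A 14-19 | C 19-26 | E 26-34 |
Completion: A=19  B=14  C=26  D=2  E=34
Turnaround (C−A): A=8  B=10  C=18  D=2  E=26
Waiting(D) = turnaround − burst = 2 − 2 = 0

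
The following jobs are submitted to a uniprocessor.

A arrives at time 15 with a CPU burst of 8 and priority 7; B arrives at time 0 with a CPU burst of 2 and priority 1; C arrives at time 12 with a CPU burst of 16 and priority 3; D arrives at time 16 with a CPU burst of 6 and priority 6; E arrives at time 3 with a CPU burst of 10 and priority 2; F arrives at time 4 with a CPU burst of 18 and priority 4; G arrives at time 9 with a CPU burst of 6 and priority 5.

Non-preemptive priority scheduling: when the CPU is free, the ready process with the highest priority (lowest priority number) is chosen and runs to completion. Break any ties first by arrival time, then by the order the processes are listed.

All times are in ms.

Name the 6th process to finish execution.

D

Timeline: | B 0-2 | idle 2-3 | E 3-13 | C 13-29 | F 29-47 | G 47-53 | D 53-59 | A 59-67 |
Completion: A=67  B=2  C=29  D=59  E=13  F=47  G=53
Turnaround (C−A): A=52  B=2  C=17  D=43  E=10  F=43  G=44
Finish order: B → E → C → F → G → D → A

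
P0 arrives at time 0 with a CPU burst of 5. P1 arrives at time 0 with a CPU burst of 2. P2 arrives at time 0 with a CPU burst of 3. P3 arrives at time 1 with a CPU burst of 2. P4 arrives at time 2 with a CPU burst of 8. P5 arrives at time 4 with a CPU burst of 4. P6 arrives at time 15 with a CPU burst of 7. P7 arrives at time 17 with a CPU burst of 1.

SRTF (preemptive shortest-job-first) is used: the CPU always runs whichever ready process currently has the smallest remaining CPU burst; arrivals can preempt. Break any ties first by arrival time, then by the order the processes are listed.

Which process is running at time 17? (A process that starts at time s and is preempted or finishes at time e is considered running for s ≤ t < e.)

Schedule: | P1 0-2 | P3 2-4 | P2 4-7 | P5 7-11 | P0 11-16 | P6 16-17 | P7 17-18 | P6 18-24 | P4 24-32 |
Completion: P0=16  P1=2  P2=7  P3=4  P4=32  P5=11  P6=24  P7=18
Turnaround (C−A): P0=16  P1=2  P2=7  P3=3  P4=30  P5=7  P6=9  P7=1

P7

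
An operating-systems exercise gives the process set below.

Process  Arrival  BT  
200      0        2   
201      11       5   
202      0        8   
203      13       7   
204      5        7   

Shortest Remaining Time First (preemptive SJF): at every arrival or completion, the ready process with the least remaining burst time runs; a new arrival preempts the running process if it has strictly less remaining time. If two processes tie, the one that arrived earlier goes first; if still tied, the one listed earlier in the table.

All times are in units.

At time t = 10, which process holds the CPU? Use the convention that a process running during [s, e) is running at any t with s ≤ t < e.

Schedule: | 200 0-2 | 202 2-10 | 204 10-11 | 201 11-16 | 204 16-22 | 203 22-29 |
Completion: 200=2  201=16  202=10  203=29  204=22

204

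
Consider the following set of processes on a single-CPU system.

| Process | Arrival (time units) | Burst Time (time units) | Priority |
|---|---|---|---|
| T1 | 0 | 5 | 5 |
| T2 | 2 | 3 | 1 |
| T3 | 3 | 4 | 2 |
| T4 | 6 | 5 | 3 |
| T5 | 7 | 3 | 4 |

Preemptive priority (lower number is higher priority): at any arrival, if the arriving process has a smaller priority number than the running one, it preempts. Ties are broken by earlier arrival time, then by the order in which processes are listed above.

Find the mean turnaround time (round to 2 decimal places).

Schedule: | T1 0-2 | T2 2-5 | T3 5-9 | T4 9-14 | T5 14-17 | T1 17-20 |
Completion: T1=20  T2=5  T3=9  T4=14  T5=17
Turnaround times: T1=20, T2=3, T3=6, T4=8, T5=10
Average turnaround = (20+3+6+8+10) / 5 = 47/5 = 9.40

9.40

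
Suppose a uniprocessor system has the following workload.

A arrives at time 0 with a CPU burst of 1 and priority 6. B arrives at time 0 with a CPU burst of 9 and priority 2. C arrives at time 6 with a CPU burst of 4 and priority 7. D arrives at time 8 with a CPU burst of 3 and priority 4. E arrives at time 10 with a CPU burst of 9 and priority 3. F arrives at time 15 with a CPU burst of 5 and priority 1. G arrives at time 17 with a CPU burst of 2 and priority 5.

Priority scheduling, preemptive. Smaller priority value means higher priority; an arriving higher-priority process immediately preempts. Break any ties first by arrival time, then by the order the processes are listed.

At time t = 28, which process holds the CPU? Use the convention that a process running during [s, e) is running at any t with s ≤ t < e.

Timeline: | B 0-9 | D 9-10 | E 10-15 | F 15-20 | E 20-24 | D 24-26 | G 26-28 | A 28-29 | C 29-33 |
Completion: A=29  B=9  C=33  D=26  E=24  F=20  G=28

A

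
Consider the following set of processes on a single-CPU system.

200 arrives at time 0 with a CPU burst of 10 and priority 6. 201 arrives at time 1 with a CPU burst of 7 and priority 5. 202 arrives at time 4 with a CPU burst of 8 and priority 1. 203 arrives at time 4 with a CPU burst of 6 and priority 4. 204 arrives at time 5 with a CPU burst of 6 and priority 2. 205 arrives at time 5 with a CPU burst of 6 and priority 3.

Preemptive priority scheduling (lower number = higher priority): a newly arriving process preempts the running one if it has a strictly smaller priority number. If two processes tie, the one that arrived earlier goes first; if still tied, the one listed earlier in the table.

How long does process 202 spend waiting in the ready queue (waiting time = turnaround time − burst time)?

0

Gantt: | 200 0-1 | 201 1-4 | 202 4-12 | 204 12-18 | 205 18-24 | 203 24-30 | 201 30-34 | 200 34-43 |
Completion: 200=43  201=34  202=12  203=30  204=18  205=24
Turnaround (C−A): 200=43  201=33  202=8  203=26  204=13  205=19
Waiting(202) = turnaround − burst = 8 − 8 = 0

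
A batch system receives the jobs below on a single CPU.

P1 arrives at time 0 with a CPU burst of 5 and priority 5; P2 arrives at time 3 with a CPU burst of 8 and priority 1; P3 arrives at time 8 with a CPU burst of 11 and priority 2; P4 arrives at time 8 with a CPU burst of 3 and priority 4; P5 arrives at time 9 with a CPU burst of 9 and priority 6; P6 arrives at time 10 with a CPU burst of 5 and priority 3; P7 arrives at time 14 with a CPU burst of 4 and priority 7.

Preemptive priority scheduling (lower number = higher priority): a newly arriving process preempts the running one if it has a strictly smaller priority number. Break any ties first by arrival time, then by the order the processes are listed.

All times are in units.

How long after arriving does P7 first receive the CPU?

27

Schedule: | P1 0-3 | P2 3-11 | P3 11-22 | P6 22-27 | P4 27-30 | P1 30-32 | P5 32-41 | P7 41-45 |
Completion: P1=32  P2=11  P3=22  P4=30  P5=41  P6=27  P7=45
Response(P7) = first start − arrival = 41 − 14 = 27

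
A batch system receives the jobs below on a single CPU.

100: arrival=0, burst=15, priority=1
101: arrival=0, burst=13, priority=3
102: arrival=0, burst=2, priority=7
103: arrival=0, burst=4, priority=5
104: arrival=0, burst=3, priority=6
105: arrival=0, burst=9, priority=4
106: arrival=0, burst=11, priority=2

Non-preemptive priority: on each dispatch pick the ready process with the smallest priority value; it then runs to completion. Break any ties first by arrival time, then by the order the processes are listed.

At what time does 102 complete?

Timeline: | 100 0-15 | 106 15-26 | 101 26-39 | 105 39-48 | 103 48-52 | 104 52-55 | 102 55-57 |
Completion: 100=15  101=39  102=57  103=52  104=55  105=48  106=26
Turnaround (C−A): 100=15  101=39  102=57  103=52  104=55  105=48  106=26

57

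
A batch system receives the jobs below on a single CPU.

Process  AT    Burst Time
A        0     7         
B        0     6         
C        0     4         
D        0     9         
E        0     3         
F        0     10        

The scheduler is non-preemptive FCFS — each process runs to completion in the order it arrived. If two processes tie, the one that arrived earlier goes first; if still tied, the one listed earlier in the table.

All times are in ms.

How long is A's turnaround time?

7

Gantt: | A 0-7 | B 7-13 | C 13-17 | D 17-26 | E 26-29 | F 29-39 |
Completion: A=7  B=13  C=17  D=26  E=29  F=39
Turnaround (C−A): A=7  B=13  C=17  D=26  E=29  F=39
Turnaround(A) = completion − arrival = 7 − 0 = 7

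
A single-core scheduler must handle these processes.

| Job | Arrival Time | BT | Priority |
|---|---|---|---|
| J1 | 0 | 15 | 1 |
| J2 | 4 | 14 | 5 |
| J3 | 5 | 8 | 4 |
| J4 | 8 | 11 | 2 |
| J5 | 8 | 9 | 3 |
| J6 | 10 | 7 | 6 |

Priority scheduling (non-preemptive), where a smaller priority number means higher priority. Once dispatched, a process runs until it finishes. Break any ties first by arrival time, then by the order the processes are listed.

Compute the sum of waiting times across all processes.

Gantt: | J1 0-15 | J4 15-26 | J5 26-35 | J3 35-43 | J2 43-57 | J6 57-64 |
Completion: J1=15  J2=57  J3=43  J4=26  J5=35  J6=64
Waiting = turnaround − burst: J1=0, J2=39, J3=30, J4=7, J5=18, J6=47
Total waiting = 0 + 39 + 30 + 7 + 18 + 47 = 141

141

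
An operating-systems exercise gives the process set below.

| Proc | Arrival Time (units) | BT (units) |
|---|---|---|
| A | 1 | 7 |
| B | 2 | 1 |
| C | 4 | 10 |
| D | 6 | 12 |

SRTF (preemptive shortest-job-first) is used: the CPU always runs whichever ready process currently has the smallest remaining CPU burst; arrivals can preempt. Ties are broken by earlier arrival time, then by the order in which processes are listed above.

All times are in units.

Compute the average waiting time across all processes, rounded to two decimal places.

4.75

Schedule: | idle 0-1 | A 1-2 | B 2-3 | A 3-9 | C 9-19 | D 19-31 |
Completion: A=9  B=3  C=19  D=31
Waiting times: A=1, B=0, C=5, D=13
Average waiting = (1+0+5+13) / 4 = 19/4 = 4.75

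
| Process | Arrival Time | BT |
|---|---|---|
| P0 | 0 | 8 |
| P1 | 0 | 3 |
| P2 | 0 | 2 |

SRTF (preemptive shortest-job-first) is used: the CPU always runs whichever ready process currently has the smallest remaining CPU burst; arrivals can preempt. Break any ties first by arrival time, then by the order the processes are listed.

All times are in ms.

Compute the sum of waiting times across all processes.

7

Gantt: | P2 0-2 | P1 2-5 | P0 5-13 |
Completion: P0=13  P1=5  P2=2
Waiting = turnaround − burst: P0=5, P1=2, P2=0
Total waiting = 5 + 2 + 0 = 7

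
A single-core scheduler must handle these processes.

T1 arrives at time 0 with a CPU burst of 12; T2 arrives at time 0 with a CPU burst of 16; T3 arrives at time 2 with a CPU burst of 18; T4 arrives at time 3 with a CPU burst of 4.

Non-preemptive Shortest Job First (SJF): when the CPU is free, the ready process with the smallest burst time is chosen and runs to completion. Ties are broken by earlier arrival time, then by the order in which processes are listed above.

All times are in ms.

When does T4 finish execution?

Timeline: | T1 0-12 | T4 12-16 | T2 16-32 | T3 32-50 |
Completion: T1=12  T2=32  T3=50  T4=16
Turnaround (C−A): T1=12  T2=32  T3=48  T4=13

16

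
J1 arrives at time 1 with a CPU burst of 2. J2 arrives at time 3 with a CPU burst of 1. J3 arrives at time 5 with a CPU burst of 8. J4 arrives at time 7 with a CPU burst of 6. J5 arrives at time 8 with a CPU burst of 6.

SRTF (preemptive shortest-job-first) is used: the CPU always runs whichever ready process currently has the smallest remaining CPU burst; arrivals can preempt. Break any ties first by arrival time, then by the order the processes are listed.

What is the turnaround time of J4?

Gantt: | idle 0-1 | J1 1-3 | J2 3-4 | idle 4-5 | J3 5-13 | J4 13-19 | J5 19-25 |
Completion: J1=3  J2=4  J3=13  J4=19  J5=25
Turnaround(J4) = completion − arrival = 19 − 7 = 12

12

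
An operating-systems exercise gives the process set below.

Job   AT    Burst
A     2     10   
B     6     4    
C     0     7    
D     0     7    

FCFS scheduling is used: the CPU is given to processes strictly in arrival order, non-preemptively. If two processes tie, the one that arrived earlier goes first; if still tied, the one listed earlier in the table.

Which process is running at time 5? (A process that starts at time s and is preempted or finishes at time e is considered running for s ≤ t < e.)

C

Schedule: | C 0-7 | D 7-14 | A 14-24 | B 24-28 |
Completion: A=24  B=28  C=7  D=14
Turnaround (C−A): A=22  B=22  C=7  D=14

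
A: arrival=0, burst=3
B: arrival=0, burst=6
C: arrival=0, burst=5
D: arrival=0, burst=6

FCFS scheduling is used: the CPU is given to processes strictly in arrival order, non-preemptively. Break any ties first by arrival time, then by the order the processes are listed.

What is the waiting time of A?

0

Timeline: | A 0-3 | B 3-9 | C 9-14 | D 14-20 |
Completion: A=3  B=9  C=14  D=20
Turnaround (C−A): A=3  B=9  C=14  D=20
Waiting(A) = turnaround − burst = 3 − 3 = 0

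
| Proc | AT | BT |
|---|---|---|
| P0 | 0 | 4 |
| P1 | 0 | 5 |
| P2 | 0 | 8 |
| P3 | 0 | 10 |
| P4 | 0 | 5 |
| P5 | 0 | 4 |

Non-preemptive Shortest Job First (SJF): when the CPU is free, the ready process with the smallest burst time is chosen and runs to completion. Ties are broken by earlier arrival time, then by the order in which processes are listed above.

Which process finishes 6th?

P3

Timeline: | P0 0-4 | P5 4-8 | P1 8-13 | P4 13-18 | P2 18-26 | P3 26-36 |
Completion: P0=4  P1=13  P2=26  P3=36  P4=18  P5=8
Finish order: P0 → P5 → P1 → P4 → P2 → P3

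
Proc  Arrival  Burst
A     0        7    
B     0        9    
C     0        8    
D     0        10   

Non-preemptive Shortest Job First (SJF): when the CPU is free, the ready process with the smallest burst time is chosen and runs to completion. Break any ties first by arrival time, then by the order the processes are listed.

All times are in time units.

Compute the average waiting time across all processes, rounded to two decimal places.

11.50

Schedule: | A 0-7 | C 7-15 | B 15-24 | D 24-34 |
Completion: A=7  B=24  C=15  D=34
Turnaround (C−A): A=7  B=24  C=15  D=34
Waiting times: A=0, B=15, C=7, D=24
Average waiting = (0+15+7+24) / 4 = 46/4 = 11.50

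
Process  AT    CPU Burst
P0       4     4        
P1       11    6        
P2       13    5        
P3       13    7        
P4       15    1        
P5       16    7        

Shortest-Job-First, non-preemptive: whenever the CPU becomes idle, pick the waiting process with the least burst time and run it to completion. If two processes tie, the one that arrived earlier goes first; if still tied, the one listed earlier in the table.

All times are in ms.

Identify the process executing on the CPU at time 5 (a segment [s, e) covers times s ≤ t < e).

Gantt: | idle 0-4 | P0 4-8 | idle 8-11 | P1 11-17 | P4 17-18 | P2 18-23 | P3 23-30 | P5 30-37 |
Completion: P0=8  P1=17  P2=23  P3=30  P4=18  P5=37
Turnaround (C−A): P0=4  P1=6  P2=10  P3=17  P4=3  P5=21

P0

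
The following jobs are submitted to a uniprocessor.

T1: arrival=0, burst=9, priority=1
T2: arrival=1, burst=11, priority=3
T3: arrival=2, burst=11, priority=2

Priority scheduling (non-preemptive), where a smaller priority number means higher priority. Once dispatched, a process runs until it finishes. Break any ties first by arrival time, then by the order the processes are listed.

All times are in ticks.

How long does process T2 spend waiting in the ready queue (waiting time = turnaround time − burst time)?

Timeline: | T1 0-9 | T3 9-20 | T2 20-31 |
Completion: T1=9  T2=31  T3=20
Turnaround (C−A): T1=9  T2=30  T3=18
Waiting(T2) = turnaround − burst = 30 − 11 = 19

19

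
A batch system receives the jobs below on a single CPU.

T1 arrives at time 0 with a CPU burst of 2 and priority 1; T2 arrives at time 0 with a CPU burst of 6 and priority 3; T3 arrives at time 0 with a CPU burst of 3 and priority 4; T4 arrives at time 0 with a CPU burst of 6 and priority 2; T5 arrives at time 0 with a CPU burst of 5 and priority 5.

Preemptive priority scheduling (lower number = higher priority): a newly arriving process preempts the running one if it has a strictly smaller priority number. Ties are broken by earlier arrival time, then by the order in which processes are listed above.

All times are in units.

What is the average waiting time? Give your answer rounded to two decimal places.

8.20

Gantt: | T1 0-2 | T4 2-8 | T2 8-14 | T3 14-17 | T5 17-22 |
Completion: T1=2  T2=14  T3=17  T4=8  T5=22
Waiting times: T1=0, T2=8, T3=14, T4=2, T5=17
Average waiting = (0+8+14+2+17) / 5 = 41/5 = 8.20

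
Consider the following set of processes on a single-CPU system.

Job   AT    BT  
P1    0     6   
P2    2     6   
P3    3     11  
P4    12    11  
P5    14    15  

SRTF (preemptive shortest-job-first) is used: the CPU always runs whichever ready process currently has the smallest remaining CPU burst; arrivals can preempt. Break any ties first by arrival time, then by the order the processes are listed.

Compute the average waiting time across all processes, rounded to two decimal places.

8.80

Schedule: | P1 0-6 | P2 6-12 | P3 12-23 | P4 23-34 | P5 34-49 |
Completion: P1=6  P2=12  P3=23  P4=34  P5=49
Turnaround (C−A): P1=6  P2=10  P3=20  P4=22  P5=35
Waiting times: P1=0, P2=4, P3=9, P4=11, P5=20
Average waiting = (0+4+9+11+20) / 5 = 44/5 = 8.80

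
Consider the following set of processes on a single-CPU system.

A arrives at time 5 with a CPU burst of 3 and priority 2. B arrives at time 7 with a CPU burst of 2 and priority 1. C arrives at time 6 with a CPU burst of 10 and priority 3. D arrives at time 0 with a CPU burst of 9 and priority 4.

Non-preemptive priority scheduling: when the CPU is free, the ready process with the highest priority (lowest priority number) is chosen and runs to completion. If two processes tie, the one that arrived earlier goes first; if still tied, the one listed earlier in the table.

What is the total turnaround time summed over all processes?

Schedule: | D 0-9 | B 9-11 | A 11-14 | C 14-24 |
Completion: A=14  B=11  C=24  D=9
Turnaround (C−A): A=9  B=4  C=18  D=9
Turnaround = completion − arrival: A=9, B=4, C=18, D=9
Total turnaround = 9 + 4 + 18 + 9 = 40

40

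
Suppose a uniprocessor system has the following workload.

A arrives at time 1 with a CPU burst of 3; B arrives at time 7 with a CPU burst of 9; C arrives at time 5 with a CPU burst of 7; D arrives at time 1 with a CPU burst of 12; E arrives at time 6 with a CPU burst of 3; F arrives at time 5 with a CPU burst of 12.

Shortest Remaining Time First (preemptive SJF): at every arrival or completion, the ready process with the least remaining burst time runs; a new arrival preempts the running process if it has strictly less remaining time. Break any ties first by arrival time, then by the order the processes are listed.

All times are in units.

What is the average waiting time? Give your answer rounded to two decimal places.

10.50

Schedule: | idle 0-1 | A 1-4 | D 4-5 | C 5-6 | E 6-9 | C 9-15 | B 15-24 | D 24-35 | F 35-47 |
Completion: A=4  B=24  C=15  D=35  E=9  F=47
Waiting times: A=0, B=8, C=3, D=22, E=0, F=30
Average waiting = (0+8+3+22+0+30) / 6 = 63/6 = 10.50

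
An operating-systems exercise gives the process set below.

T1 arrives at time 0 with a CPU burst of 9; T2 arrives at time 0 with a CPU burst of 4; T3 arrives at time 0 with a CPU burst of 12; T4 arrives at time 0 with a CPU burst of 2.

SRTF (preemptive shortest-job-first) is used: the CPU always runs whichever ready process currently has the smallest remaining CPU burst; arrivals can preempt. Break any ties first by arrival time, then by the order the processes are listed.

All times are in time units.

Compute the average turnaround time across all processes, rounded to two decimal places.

12.50

Timeline: | T4 0-2 | T2 2-6 | T1 6-15 | T3 15-27 |
Completion: T1=15  T2=6  T3=27  T4=2
Turnaround (C−A): T1=15  T2=6  T3=27  T4=2
Turnaround times: T1=15, T2=6, T3=27, T4=2
Average turnaround = (15+6+27+2) / 4 = 50/4 = 12.50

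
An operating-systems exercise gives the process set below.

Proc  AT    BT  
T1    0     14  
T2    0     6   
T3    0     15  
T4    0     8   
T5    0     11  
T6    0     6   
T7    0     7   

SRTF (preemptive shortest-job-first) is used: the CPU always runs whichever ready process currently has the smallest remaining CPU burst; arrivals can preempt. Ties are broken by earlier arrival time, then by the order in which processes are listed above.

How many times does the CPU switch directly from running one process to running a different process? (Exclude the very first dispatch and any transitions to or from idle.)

Gantt: | T2 0-6 | T6 6-12 | T7 12-19 | T4 19-27 | T5 27-38 | T1 38-52 | T3 52-67 |
Completion: T1=52  T2=6  T3=67  T4=27  T5=38  T6=12  T7=19
Turnaround (C−A): T1=52  T2=6  T3=67  T4=27  T5=38  T6=12  T7=19

6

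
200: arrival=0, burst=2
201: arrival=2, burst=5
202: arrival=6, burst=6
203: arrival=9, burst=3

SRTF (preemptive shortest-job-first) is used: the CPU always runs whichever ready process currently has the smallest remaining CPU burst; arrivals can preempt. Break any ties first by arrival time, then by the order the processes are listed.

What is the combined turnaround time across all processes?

Timeline: | 200 0-2 | 201 2-7 | 202 7-9 | 203 9-12 | 202 12-16 |
Completion: 200=2  201=7  202=16  203=12
Turnaround (C−A): 200=2  201=5  202=10  203=3
Turnaround = completion − arrival: 200=2, 201=5, 202=10, 203=3
Total turnaround = 2 + 5 + 10 + 3 = 20

20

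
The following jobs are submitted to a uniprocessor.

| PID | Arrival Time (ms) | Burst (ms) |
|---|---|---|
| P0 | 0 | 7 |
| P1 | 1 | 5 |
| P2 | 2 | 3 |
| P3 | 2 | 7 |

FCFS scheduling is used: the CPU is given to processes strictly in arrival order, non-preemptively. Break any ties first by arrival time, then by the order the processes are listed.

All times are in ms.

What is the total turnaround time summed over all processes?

Schedule: | P0 0-7 | P1 7-12 | P2 12-15 | P3 15-22 |
Completion: P0=7  P1=12  P2=15  P3=22
Turnaround = completion − arrival: P0=7, P1=11, P2=13, P3=20
Total turnaround = 7 + 11 + 13 + 20 = 51

51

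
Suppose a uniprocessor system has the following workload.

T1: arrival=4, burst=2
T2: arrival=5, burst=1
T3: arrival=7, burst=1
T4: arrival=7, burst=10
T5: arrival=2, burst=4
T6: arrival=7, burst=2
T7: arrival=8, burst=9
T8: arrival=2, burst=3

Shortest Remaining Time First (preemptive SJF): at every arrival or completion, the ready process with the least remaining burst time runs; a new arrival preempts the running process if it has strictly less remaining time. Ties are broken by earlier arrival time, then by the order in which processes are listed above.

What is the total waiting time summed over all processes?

Gantt: | idle 0-2 | T8 2-5 | T2 5-6 | T1 6-8 | T3 8-9 | T6 9-11 | T5 11-15 | T7 15-24 | T4 24-34 |
Completion: T1=8  T2=6  T3=9  T4=34  T5=15  T6=11  T7=24  T8=5
Waiting = turnaround − burst: T1=2, T2=0, T3=1, T4=17, T5=9, T6=2, T7=7, T8=0
Total waiting = 2 + 0 + 1 + 17 + 9 + 2 + 7 + 0 = 38

38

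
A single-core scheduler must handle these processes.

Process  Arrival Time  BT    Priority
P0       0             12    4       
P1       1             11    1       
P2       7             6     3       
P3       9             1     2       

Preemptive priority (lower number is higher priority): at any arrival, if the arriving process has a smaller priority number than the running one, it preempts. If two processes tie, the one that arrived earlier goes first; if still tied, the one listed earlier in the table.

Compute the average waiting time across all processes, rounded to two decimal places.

6.75

Gantt: | P0 0-1 | P1 1-12 | P3 12-13 | P2 13-19 | P0 19-30 |
Completion: P0=30  P1=12  P2=19  P3=13
Waiting times: P0=18, P1=0, P2=6, P3=3
Average waiting = (18+0+6+3) / 4 = 27/4 = 6.75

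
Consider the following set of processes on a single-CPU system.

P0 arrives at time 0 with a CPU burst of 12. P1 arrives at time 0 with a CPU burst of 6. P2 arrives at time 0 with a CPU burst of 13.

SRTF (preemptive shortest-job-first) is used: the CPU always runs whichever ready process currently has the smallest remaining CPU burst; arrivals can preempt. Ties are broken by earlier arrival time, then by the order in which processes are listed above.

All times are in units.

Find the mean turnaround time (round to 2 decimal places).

Gantt: | P1 0-6 | P0 6-18 | P2 18-31 |
Completion: P0=18  P1=6  P2=31
Turnaround (C−A): P0=18  P1=6  P2=31
Turnaround times: P0=18, P1=6, P2=31
Average turnaround = (18+6+31) / 3 = 55/3 = 18.33

18.33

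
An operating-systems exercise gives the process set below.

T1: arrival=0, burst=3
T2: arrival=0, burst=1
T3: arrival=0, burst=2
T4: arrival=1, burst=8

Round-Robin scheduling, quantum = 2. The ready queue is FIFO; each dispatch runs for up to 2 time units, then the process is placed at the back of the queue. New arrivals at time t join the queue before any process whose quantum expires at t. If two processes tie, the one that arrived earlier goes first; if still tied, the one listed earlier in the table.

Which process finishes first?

Gantt: | T1 0-2 | T2 2-3 | T3 3-5 | T4 5-7 | T1 7-8 | T4 8-14 |
Completion: T1=8  T2=3  T3=5  T4=14
Turnaround (C−A): T1=8  T2=3  T3=5  T4=13
Finish order: T2 → T3 → T1 → T4

T2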